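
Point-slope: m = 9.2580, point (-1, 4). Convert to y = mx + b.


y - 4 = 9.2580(x + 1)
y = 9.2580x + 4 - 9.2580*(-1)
y = 9.2580x + 13.2580

y = 9.2580x + 13.2580


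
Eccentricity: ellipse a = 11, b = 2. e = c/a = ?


c = sqrt(121-4) = sqrt(117) = 10.8167
e = c/a = sqrt(117)/11 = 0.9833

e = 0.9833


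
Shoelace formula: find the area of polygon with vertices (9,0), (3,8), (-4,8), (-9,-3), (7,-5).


sum(xi*y_{i+1}) = 9*8 + 3*8 - 4*(-3) - 9*(-5) + 7*0 = 153
sum(yi*x_{i+1}) = 0*3 + 8*(-4) + 8*(-9) - 3*7 - 5*9 = -170
Area = |153 + 170|/2 = 323/2 = 161.5000

161.5000 sq units


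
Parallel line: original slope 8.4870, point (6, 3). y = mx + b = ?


Parallel lines have equal slopes.
m2 = 8.4870
b2 = 3 - 8.4870*6 = -47.9220

y = 8.4870x - 47.9220


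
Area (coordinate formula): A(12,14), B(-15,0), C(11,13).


12*(0-13) = -156
-15*(13-14) = 15
11*(14-0) = 154
sum = 13
Area = |13|/2 = 6.5000

6.5000 sq units


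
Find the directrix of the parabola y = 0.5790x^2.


a = 0.5790
1/(4a) = 0.4318
directrix: y = -0.4318 = -0.4318

y = -0.4318


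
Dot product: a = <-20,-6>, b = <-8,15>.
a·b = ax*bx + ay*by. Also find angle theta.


a·b = -20*(-8) - 6*15 = 160 - 90 = 70
|a| = sqrt(400+36) = 20.8806
|b| = sqrt(64+225) = 17.0000
cos(theta) = 70/(sqrt(436)*sqrt(289)) = 70/sqrt(126004) = 0.197200
theta = arccos(70/sqrt(126004)) = 78.6268 degrees

a·b = 70, theta = 78.6268 deg


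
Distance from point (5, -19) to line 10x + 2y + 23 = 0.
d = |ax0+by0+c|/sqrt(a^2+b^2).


|10*5 + 2*(-19) + 23| = |35| = 35
sqrt(100 + 4) = sqrt(104) = 10.1980
d = 35/sqrt(104) = 3.4320

3.4320


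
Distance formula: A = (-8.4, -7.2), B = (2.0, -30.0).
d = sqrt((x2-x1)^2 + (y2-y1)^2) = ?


dx = 2.0 + 8.4 = 10.4
dy = -30.0 + 7.2 = -22.8
d = sqrt(108.16 + 519.84) = sqrt(628.0) = 25.0599

25.0599


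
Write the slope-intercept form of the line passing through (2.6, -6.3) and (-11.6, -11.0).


m = (-4.7)/(-14.2) = 0.3310
b = y1 - m*x1 = -6.3 - (-4.7*2.6)/(-14.2) = -6.3 - 0.8606 = -7.1606

y = 0.3310x - 7.1606


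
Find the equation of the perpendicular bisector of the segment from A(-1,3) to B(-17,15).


Midpoint = (-9, 9)
Slope of AB = dy/dx = 12/(-16) = -0.7500
Perp slope = -dx/dy = 16/12 = 1.3333
b = My - (perp slope)*Mx = 9 + (-16*(-9))/12 = 9 + 12.0000 = 21.0000

y = 1.3333x + 21.0000


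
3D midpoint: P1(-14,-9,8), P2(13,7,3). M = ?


Mx = (-14+13)/2 = -0.5000
My = (-9+7)/2 = -1.0000
Mz = (8+3)/2 = 5.5000

M = (-0.5000, -1.0000, 5.5000)


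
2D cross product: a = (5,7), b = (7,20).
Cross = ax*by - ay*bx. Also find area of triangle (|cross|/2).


cross = 5*20 - 7*7 = 100 - 49 = 51
Triangle area = |51|/2 = 51/2 = 25.5000

cross = 51, triangle area = 25.5000


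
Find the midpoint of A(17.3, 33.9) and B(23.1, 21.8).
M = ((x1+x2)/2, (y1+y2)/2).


Mx = (17.3 + 23.1)/2 = 40.4/2 = 20.2000
My = (33.9 + 21.8)/2 = 55.7/2 = 27.8500

(20.2000, 27.8500)


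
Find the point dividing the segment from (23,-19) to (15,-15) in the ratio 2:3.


Px = (2*15 + 3*23)/5 = 99/5 = 19.8000
Py = (2*(-15) + 3*(-19))/5 = -87/5 = -17.4000

P = (19.8000, -17.4000)


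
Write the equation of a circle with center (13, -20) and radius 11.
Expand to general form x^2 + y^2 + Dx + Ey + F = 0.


(x-13)^2 + (y+ 20)^2 = 11^2
D = -2h = -26, E = -2k = 40
F = h^2+k^2-r^2 = 169+400-121 = 448

x^2 + y^2 - 26x + 40y + 448 = 0


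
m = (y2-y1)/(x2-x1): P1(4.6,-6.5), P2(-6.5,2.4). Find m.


dy = 2.4 + 6.5 = 8.9
dx = -6.5 - 4.6 = -11.1
m = 8.9/(-11.1) = -0.8018

m = -0.8018


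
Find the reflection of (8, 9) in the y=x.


Reflection rule for y=x: (y, x)
(8, 9) -> (9, 8)

(9, 8)


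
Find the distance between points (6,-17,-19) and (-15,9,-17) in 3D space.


dx=-21, dy=26, dz=2
d = sqrt(441+676+4) = sqrt(1121) = 33.4813

33.4813


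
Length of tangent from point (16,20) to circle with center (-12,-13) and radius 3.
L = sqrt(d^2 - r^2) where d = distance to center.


d = sqrt((16+ 12)^2 + (20+ 13)^2) = sqrt(784+1089) = 43.2782
L = sqrt(1873.0000 - 9) = sqrt(1864.0000) = 43.1741

43.1741


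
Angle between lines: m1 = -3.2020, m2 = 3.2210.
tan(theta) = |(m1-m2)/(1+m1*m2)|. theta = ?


m1-m2 = -6.423
1+m1*m2 = -9.313642
tan(theta) = |-6.423/(-9.313642)| = 0.689634
theta = arctan(|-6.423/(-9.313642)|) = 34.5914 degrees (acute angle)

34.5914 degrees


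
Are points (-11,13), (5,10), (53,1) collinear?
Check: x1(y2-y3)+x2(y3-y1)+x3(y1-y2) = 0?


-11*(10-1) + 5*(1-13) + 53*(13-10)
= -99 - 60 + 159 = 0

Yes, collinear (determinant = 0)


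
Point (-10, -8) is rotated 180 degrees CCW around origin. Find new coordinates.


cos(180) = -1, sin(180) = 0
x' = -10*(-1) + 8*0 = 10
y' = -10*0 - 8*(-1) = 8

(10, 8)


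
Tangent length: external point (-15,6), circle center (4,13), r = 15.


d = sqrt((-15-4)^2 + (6-13)^2) = sqrt(361+49) = 20.2485
L = sqrt(410.0000 - 225) = sqrt(185.0000) = 13.6015

13.6015


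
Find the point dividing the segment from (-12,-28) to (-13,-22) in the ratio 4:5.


Px = (4*(-13) + 5*(-12))/9 = -112/9 = -12.4444
Py = (4*(-22) + 5*(-28))/9 = -228/9 = -25.3333

P = (-12.4444, -25.3333)


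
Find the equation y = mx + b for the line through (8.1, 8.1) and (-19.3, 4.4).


m = (-3.7)/(-27.4) = 0.1350
b = y1 - m*x1 = 8.1 - (-3.7*8.1)/(-27.4) = 8.1 - 1.0938 = 7.0062

y = 0.1350x + 7.0062


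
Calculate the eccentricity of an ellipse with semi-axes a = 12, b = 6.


c = sqrt(144-36) = sqrt(108) = 10.3923
e = c/a = sqrt(108)/12 = 0.8660

e = 0.8660


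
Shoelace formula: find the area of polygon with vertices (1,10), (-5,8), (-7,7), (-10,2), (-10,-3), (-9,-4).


sum(xi*y_{i+1}) = 1*8 - 5*7 - 7*2 - 10*(-3) - 10*(-4) - 9*10 = -61
sum(yi*x_{i+1}) = 10*(-5) + 8*(-7) + 7*(-10) + 2*(-10) - 3*(-9) - 4*1 = -173
Area = |-61 + 173|/2 = 112/2 = 56.0000

56.0000 sq units


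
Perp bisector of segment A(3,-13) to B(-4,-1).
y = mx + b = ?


Midpoint = (-0.5, -7)
Slope of AB = dy/dx = 12/(-7) = -1.7143
Perp slope = -dx/dy = 7/12 = 0.5833
b = My - (perp slope)*Mx = -7 + (-7*(-0.5))/12 = -7 + 0.2917 = -6.7083

y = 0.5833x - 6.7083


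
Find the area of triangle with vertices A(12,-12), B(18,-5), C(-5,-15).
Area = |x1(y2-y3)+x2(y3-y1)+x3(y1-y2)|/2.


12*(-5+ 15) = 120
18*(-15+ 12) = -54
-5*(-12+ 5) = 35
sum = 101
Area = |101|/2 = 50.5000

50.5000 sq units


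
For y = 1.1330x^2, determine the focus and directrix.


a = 1.1330
1/(4a) = 0.2207
Focus = (0, 0.2207)
Directrix: y = -0.2207

Focus = (0, 0.2207), Directrix: y = -0.2207


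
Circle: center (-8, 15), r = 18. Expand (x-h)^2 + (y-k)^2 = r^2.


(x+ 8)^2 + (y-15)^2 = 18^2
D = -2h = 16, E = -2k = -30
F = h^2+k^2-r^2 = 64+225-324 = -35

x^2 + y^2 + 16x - 30y - 35 = 0


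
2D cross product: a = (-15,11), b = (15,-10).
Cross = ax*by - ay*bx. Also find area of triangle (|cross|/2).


cross = -15*(-10) - 11*15 = 150 - 165 = -15
Triangle area = |-15|/2 = 15/2 = 7.5000

cross = -15, triangle area = 7.5000


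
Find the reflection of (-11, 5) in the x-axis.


Reflection rule for x-axis: (x, -y)
(-11, 5) -> (-11, -5)

(-11, -5)


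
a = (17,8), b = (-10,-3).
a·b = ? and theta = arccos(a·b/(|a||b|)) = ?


a·b = 17*(-10) + 8*(-3) = -170 - 24 = -194
|a| = sqrt(289+64) = 18.7883
|b| = sqrt(100+9) = 10.4403
cos(theta) = -194/(sqrt(353)*sqrt(109)) = -194/sqrt(38477) = -0.989011
theta = arccos(-194/sqrt(38477)) = 171.4981 degrees

a·b = -194, theta = 171.4981 deg


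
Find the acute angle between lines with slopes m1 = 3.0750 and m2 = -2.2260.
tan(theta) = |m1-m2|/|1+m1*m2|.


m1-m2 = 5.301
1+m1*m2 = -5.84495
tan(theta) = |5.301/(-5.84495)| = 0.906937
theta = arctan(|5.301/(-5.84495)|) = 42.2060 degrees (acute angle)

42.2060 degrees


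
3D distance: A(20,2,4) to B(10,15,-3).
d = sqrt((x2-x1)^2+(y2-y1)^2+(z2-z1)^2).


dx=-10, dy=13, dz=-7
d = sqrt(100+169+49) = sqrt(318) = 17.8326

17.8326


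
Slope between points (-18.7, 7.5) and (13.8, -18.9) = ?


dy = -18.9 - 7.5 = -26.4
dx = 13.8 + 18.7 = 32.5
m = -26.4/32.5 = -0.8123

m = -0.8123


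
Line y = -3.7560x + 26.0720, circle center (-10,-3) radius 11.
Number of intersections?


Substitute y = -3.7560x + 26.0720: (x+ 10)^2 + (-3.7560x+26.0720+ 3)^2 = 121
Expand to Ax^2 + Bx + C = 0, where b-k = 29.072
A = 1+m^2 = 15.107536
B = 2(m(b-k) - h) = 2(-3.7560*29.072 + 10) = -198.388864
C = h^2 + (b-k)^2 - r^2 = 100 + 845.181184 - 121 = 824.181184
disc = B^2-4AC = 39358.1414 - 49805.3876 = -10447.2462
disc < 0

0 intersection points


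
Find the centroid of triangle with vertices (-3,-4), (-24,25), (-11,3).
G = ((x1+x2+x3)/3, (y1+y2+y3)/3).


Gx = (-3- 24- 11)/3 = -38/3 = -12.6667
Gy = (-4+25+3)/3 = 24/3 = 8.0000

G = (-12.6667, 8.0000)


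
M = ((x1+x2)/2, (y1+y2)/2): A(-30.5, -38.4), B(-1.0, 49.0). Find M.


Mx = (-30.5 - 1.0)/2 = -31.5/2 = -15.7500
My = (-38.4 + 49.0)/2 = 10.6/2 = 5.3000

(-15.7500, 5.3000)


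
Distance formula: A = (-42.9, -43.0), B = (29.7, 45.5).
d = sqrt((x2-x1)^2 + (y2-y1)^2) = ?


dx = 29.7 + 42.9 = 72.6
dy = 45.5 + 43.0 = 88.5
d = sqrt(5270.76 + 7832.25) = sqrt(13103.01) = 114.4684

114.4684


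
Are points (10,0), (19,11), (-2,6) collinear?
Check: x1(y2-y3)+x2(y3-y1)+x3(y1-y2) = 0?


10*(11-6) + 19*(6-0) - 2*(0-11)
= 50 + 114 + 22 = 186

No, not collinear (determinant = 186)


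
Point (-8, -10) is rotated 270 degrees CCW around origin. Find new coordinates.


cos(270) = 0, sin(270) = -1
x' = -8*0 + 10*(-1) = -10
y' = -8*(-1) - 10*0 = 8

(-10, 8)


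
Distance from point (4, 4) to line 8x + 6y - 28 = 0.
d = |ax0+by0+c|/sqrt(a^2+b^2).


|8*4 + 6*4 - 28| = |28| = 28
sqrt(64 + 36) = sqrt(100) = 10.0000
d = 28/sqrt(100) = 2.8000

2.8000


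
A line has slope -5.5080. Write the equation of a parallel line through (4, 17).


Parallel lines have equal slopes.
m2 = -5.5080
b2 = 17 + 5.5080*4 = 39.0320

y = -5.5080x + 39.0320


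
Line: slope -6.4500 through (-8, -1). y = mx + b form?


y + 1 = -6.4500(x + 8)
y = -6.4500x - 1 + 6.4500*(-8)
y = -6.4500x - 52.6000

y = -6.4500x - 52.6000


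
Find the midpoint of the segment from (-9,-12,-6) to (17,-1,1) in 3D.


Mx = (-9+17)/2 = 4.0000
My = (-12- 1)/2 = -6.5000
Mz = (-6+1)/2 = -2.5000

M = (4.0000, -6.5000, -2.5000)


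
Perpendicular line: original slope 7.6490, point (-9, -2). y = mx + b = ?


Perpendicular slope = -1/m1 = -1/7.6490 = -0.1307
b2 = y0 - m2*x0 = -2 - 9/7.6490 = -2 - 1.1766 = -3.1766

y = -0.1307x - 3.1766


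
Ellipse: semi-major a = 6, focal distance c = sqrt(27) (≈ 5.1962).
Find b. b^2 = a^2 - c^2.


b^2 = 6^2 - (sqrt(27))^2 = 36 - 27 = 9
b = sqrt(9) = 3

b = 3


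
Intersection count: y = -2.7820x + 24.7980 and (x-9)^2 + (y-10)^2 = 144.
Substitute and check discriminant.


Substitute y = -2.7820x + 24.7980: (x-9)^2 + (-2.7820x+24.7980-10)^2 = 144
Expand to Ax^2 + Bx + C = 0, where b-k = 14.798
A = 1+m^2 = 8.739524
B = 2(m(b-k) - h) = 2(-2.7820*14.798 - 9) = -100.336072
C = h^2 + (b-k)^2 - r^2 = 81 + 218.980804 - 144 = 155.980804
disc = B^2-4AC = 10067.3273 - 5452.7919 = 4614.5354
disc > 0

2 intersection points


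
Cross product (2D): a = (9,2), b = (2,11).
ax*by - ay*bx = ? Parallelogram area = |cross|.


cross = 9*11 - 2*2 = 99 - 4 = 95
Parallelogram area = |95| = 95

cross = 95, parallelogram area = 95


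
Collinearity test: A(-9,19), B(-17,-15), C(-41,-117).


-9*(-15+ 117) - 17*(-117-19) - 41*(19+ 15)
= -918 + 2312 - 1394 = 0

Yes, collinear (determinant = 0)


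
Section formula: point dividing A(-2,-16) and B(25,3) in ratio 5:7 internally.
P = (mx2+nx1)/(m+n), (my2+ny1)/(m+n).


Px = (5*25 + 7*(-2))/12 = 111/12 = 9.2500
Py = (5*3 + 7*(-16))/12 = -97/12 = -8.0833

P = (9.2500, -8.0833)


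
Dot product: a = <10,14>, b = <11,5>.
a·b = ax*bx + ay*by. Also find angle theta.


a·b = 10*11 + 14*5 = 110 + 70 = 180
|a| = sqrt(100+196) = 17.2047
|b| = sqrt(121+25) = 12.0830
cos(theta) = 180/(sqrt(296)*sqrt(146)) = 180/sqrt(43216) = 0.865865
theta = arccos(180/sqrt(43216)) = 30.0184 degrees

a·b = 180, theta = 30.0184 deg


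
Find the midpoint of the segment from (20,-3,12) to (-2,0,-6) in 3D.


Mx = (20- 2)/2 = 9.0000
My = (-3+0)/2 = -1.5000
Mz = (12- 6)/2 = 3.0000

M = (9.0000, -1.5000, 3.0000)


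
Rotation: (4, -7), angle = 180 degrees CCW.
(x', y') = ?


cos(180) = -1, sin(180) = 0
x' = 4*(-1) + 7*0 = -4
y' = 4*0 - 7*(-1) = 7

(-4, 7)


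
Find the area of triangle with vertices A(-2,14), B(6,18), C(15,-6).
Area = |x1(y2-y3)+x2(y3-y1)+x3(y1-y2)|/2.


-2*(18+ 6) = -48
6*(-6-14) = -120
15*(14-18) = -60
sum = -228
Area = |-228|/2 = 114.0000

114.0000 sq units


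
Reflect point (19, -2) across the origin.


Reflection rule for origin: (-x, -y)
(19, -2) -> (-19, 2)

(-19, 2)


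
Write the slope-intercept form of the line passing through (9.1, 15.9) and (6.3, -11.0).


m = (-26.9)/(-2.8) = 9.6071
b = y1 - m*x1 = 15.9 - (-26.9*9.1)/(-2.8) = 15.9 - 87.4250 = -71.5250

y = 9.6071x - 71.5250


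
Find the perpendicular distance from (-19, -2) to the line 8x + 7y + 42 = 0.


|8*(-19) + 7*(-2) + 42| = |-124| = 124
sqrt(64 + 49) = sqrt(113) = 10.6301
d = 124/sqrt(113) = 11.6649

11.6649


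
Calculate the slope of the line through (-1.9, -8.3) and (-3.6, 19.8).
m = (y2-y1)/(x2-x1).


dy = 19.8 + 8.3 = 28.1
dx = -3.6 + 1.9 = -1.7
m = 28.1/(-1.7) = -16.5294

m = -16.5294


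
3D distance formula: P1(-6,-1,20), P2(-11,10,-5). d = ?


dx=-5, dy=11, dz=-25
d = sqrt(25+121+625) = sqrt(771) = 27.7669

27.7669


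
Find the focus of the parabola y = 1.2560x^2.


a = 1.2560
4a = 5.0240
focus = (0, 1/5.0240) = (0, 0.1990)

Focus = (0, 0.1990)


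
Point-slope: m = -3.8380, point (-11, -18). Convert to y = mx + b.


y + 18 = -3.8380(x + 11)
y = -3.8380x - 18 + 3.8380*(-11)
y = -3.8380x - 60.2180

y = -3.8380x - 60.2180


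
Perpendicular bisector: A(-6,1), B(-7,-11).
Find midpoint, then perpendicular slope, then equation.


Midpoint = (-6.5, -5)
Slope of AB = dy/dx = -12/(-1) = 12.0000
Perp slope = -dx/dy = -1/12 = -0.0833
b = My - (perp slope)*Mx = -5 + (-1*(-6.5))/(-12) = -5 - 0.5417 = -5.5417

y = -0.0833x - 5.5417


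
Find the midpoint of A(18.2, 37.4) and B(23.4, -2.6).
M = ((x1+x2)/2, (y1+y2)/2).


Mx = (18.2 + 23.4)/2 = 41.6/2 = 20.8000
My = (37.4 - 2.6)/2 = 34.8/2 = 17.4000

(20.8000, 17.4000)


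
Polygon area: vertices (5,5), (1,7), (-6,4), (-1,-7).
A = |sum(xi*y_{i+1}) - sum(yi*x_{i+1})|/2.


sum(xi*y_{i+1}) = 5*7 + 1*4 - 6*(-7) - 1*5 = 76
sum(yi*x_{i+1}) = 5*1 + 7*(-6) + 4*(-1) - 7*5 = -76
Area = |76 + 76|/2 = 152/2 = 76.0000

76.0000 sq units


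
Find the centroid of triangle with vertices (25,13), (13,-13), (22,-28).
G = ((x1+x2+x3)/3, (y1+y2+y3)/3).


Gx = (25+13+22)/3 = 60/3 = 20.0000
Gy = (13- 13- 28)/3 = -28/3 = -9.3333

G = (20.0000, -9.3333)


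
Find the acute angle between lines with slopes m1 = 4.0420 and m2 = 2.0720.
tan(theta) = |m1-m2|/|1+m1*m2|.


m1-m2 = 1.97
1+m1*m2 = 9.375024
tan(theta) = |1.97/9.375024| = 0.210133
theta = arctan(|1.97/9.375024|) = 11.8671 degrees (acute angle)

11.8671 degrees


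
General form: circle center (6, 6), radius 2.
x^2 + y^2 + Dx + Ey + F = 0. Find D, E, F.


(x-6)^2 + (y-6)^2 = 2^2
D = -2h = -12, E = -2k = -12
F = h^2+k^2-r^2 = 36+36-4 = 68

D = -12, E = -12, F = 68


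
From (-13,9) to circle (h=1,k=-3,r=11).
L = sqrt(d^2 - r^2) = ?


d = sqrt((-13-1)^2 + (9+ 3)^2) = sqrt(196+144) = 18.4391
L = sqrt(340.0000 - 121) = sqrt(219.0000) = 14.7986

14.7986


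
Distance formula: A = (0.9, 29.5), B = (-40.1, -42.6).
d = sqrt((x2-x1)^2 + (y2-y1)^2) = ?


dx = -40.1 - 0.9 = -41.0
dy = -42.6 - 29.5 = -72.1
d = sqrt(1681.0 + 5198.41) = sqrt(6879.41) = 82.9422

82.9422


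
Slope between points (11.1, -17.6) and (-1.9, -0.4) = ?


dy = -0.4 + 17.6 = 17.2
dx = -1.9 - 11.1 = -13.0
m = 17.2/(-13.0) = -1.3231

m = -1.3231


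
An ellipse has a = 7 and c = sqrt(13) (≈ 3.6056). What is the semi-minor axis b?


b^2 = 7^2 - (sqrt(13))^2 = 49 - 13 = 36
b = sqrt(36) = 6

b = 6


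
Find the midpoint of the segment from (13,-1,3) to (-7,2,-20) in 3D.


Mx = (13- 7)/2 = 3.0000
My = (-1+2)/2 = 0.5000
Mz = (3- 20)/2 = -8.5000

M = (3.0000, 0.5000, -8.5000)


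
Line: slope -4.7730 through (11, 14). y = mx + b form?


y - 14 = -4.7730(x - 11)
y = -4.7730x + 14 + 4.7730*11
y = -4.7730x + 66.5030

y = -4.7730x + 66.5030


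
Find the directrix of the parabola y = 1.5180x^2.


a = 1.5180
1/(4a) = 0.1647
directrix: y = -0.1647 = -0.1647

y = -0.1647


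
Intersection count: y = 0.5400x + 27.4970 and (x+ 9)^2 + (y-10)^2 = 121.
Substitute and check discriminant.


Substitute y = 0.5400x + 27.4970: (x+ 9)^2 + (0.5400x+27.4970-10)^2 = 121
Expand to Ax^2 + Bx + C = 0, where b-k = 17.497
A = 1+m^2 = 1.2916
B = 2(m(b-k) - h) = 2(0.5400*17.497 + 9) = 36.89676
C = h^2 + (b-k)^2 - r^2 = 81 + 306.145009 - 121 = 266.145009
disc = B^2-4AC = 1361.3709 - 1375.0116 = -13.6407
disc < 0

0 intersection points


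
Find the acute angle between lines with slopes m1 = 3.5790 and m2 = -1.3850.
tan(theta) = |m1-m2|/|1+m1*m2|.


m1-m2 = 4.964
1+m1*m2 = -3.956915
tan(theta) = |4.964/(-3.956915)| = 1.254513
theta = arctan(|4.964/(-3.956915)|) = 51.4409 degrees (acute angle)

51.4409 degrees


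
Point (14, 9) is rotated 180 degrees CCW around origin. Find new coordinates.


cos(180) = -1, sin(180) = 0
x' = 14*(-1) - 9*0 = -14
y' = 14*0 + 9*(-1) = -9

(-14, -9)


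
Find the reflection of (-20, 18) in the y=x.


Reflection rule for y=x: (y, x)
(-20, 18) -> (18, -20)

(18, -20)


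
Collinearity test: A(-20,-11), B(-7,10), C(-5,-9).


-20*(10+ 9) - 7*(-9+ 11) - 5*(-11-10)
= -380 - 14 + 105 = -289

No, not collinear (determinant = -289)


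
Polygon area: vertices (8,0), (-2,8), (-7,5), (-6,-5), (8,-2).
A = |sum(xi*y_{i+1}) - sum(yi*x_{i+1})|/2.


sum(xi*y_{i+1}) = 8*8 - 2*5 - 7*(-5) - 6*(-2) + 8*0 = 101
sum(yi*x_{i+1}) = 0*(-2) + 8*(-7) + 5*(-6) - 5*8 - 2*8 = -142
Area = |101 + 142|/2 = 243/2 = 121.5000

121.5000 sq units


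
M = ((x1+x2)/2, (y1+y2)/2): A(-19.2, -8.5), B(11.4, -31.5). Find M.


Mx = (-19.2 + 11.4)/2 = -7.8/2 = -3.9000
My = (-8.5 - 31.5)/2 = -40.0/2 = -20.0000

(-3.9000, -20.0000)


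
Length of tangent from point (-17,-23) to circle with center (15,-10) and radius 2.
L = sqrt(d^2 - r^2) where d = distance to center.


d = sqrt((-17-15)^2 + (-23+ 10)^2) = sqrt(1024+169) = 34.5398
L = sqrt(1193.0000 - 4) = sqrt(1189.0000) = 34.4819

34.4819


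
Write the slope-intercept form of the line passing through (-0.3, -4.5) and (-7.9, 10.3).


m = (14.8)/(-7.6) = -1.9474
b = y1 - m*x1 = -4.5 - (14.8*(-0.3))/(-7.6) = -4.5 - 0.5842 = -5.0842

y = -1.9474x - 5.0842


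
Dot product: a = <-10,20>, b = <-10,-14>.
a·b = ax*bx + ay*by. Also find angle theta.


a·b = -10*(-10) + 20*(-14) = 100 - 280 = -180
|a| = sqrt(100+400) = 22.3607
|b| = sqrt(100+196) = 17.2047
cos(theta) = -180/(sqrt(500)*sqrt(296)) = -180/sqrt(148000) = -0.467888
theta = arccos(-180/sqrt(148000)) = 117.8973 degrees

a·b = -180, theta = 117.8973 deg


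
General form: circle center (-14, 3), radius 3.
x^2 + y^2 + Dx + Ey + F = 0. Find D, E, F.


(x+ 14)^2 + (y-3)^2 = 3^2
D = -2h = 28, E = -2k = -6
F = h^2+k^2-r^2 = 196+9-9 = 196

D = 28, E = -6, F = 196


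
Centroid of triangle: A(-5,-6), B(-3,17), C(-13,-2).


Gx = (-5- 3- 13)/3 = -21/3 = -7.0000
Gy = (-6+17- 2)/3 = 9/3 = 3.0000

G = (-7.0000, 3.0000)


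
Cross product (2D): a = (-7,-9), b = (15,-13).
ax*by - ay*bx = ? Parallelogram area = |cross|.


cross = -7*(-13) + 9*15 = 91 + 135 = 226
Parallelogram area = |226| = 226

cross = 226, parallelogram area = 226


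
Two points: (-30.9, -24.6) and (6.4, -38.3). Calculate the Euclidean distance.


dx = 6.4 + 30.9 = 37.3
dy = -38.3 + 24.6 = -13.7
d = sqrt(1391.29 + 187.69) = sqrt(1578.98) = 39.7364

39.7364


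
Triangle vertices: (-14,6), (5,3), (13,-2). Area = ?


-14*(3+ 2) = -70
5*(-2-6) = -40
13*(6-3) = 39
sum = -71
Area = |-71|/2 = 35.5000

35.5000 sq units


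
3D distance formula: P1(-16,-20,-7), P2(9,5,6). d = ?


dx=25, dy=25, dz=13
d = sqrt(625+625+169) = sqrt(1419) = 37.6696

37.6696


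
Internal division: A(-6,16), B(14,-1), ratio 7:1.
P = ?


Px = (7*14 + 1*(-6))/8 = 92/8 = 11.5000
Py = (7*(-1) + 1*16)/8 = 9/8 = 1.1250

P = (11.5000, 1.1250)


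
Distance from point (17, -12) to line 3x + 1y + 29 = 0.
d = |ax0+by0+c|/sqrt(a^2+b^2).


|3*17 + 1*(-12) + 29| = |68| = 68
sqrt(9 + 1) = sqrt(10) = 3.1623
d = 68/sqrt(10) = 21.5035

21.5035


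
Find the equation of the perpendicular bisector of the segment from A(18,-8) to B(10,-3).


Midpoint = (14, -5.5)
Slope of AB = dy/dx = 5/(-8) = -0.6250
Perp slope = -dx/dy = 8/5 = 1.6000
b = My - (perp slope)*Mx = -5.5 + (-8*14)/5 = -5.5 - 22.4000 = -27.9000

y = 1.6000x - 27.9000


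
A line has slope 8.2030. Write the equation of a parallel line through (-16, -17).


Parallel lines have equal slopes.
m2 = 8.2030
b2 = -17 - 8.2030*(-16) = 114.2480

y = 8.2030x + 114.2480


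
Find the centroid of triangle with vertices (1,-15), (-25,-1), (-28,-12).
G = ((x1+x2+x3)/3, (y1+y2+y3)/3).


Gx = (1- 25- 28)/3 = -52/3 = -17.3333
Gy = (-15- 1- 12)/3 = -28/3 = -9.3333

G = (-17.3333, -9.3333)


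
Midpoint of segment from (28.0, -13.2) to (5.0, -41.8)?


Mx = (28.0 + 5.0)/2 = 33.0/2 = 16.5000
My = (-13.2 - 41.8)/2 = -55.0/2 = -27.5000

(16.5000, -27.5000)


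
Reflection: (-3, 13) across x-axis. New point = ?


Reflection rule for x-axis: (x, -y)
(-3, 13) -> (-3, -13)

(-3, -13)


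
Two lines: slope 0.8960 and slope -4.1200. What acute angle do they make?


m1-m2 = 5.016
1+m1*m2 = -2.69152
tan(theta) = |5.016/(-2.69152)| = 1.863631
theta = arctan(|5.016/(-2.69152)|) = 61.7826 degrees (acute angle)

61.7826 degrees


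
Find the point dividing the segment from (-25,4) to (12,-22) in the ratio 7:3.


Px = (7*12 + 3*(-25))/10 = 9/10 = 0.9000
Py = (7*(-22) + 3*4)/10 = -142/10 = -14.2000

P = (0.9000, -14.2000)


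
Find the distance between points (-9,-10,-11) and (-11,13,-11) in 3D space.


dx=-2, dy=23, dz=0
d = sqrt(4+529+0) = sqrt(533) = 23.0868

23.0868


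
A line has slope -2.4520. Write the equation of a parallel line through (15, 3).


Parallel lines have equal slopes.
m2 = -2.4520
b2 = 3 + 2.4520*15 = 39.7800

y = -2.4520x + 39.7800


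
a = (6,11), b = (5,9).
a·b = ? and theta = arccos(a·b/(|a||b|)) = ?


a·b = 6*5 + 11*9 = 30 + 99 = 129
|a| = sqrt(36+121) = 12.5300
|b| = sqrt(25+81) = 10.2956
cos(theta) = 129/(sqrt(157)*sqrt(106)) = 129/sqrt(16642) = 0.999970
theta = arccos(129/sqrt(16642)) = 0.4441 degrees

a·b = 129, theta = 0.4441 deg


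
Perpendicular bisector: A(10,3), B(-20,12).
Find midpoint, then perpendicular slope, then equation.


Midpoint = (-5, 7.5)
Slope of AB = dy/dx = 9/(-30) = -0.3000
Perp slope = -dx/dy = 30/9 = 3.3333
b = My - (perp slope)*Mx = 7.5 + (-30*(-5))/9 = 7.5 + 16.6667 = 24.1667

y = 3.3333x + 24.1667


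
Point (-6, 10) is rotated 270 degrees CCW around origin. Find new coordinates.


cos(270) = 0, sin(270) = -1
x' = -6*0 - 10*(-1) = 10
y' = -6*(-1) + 10*0 = 6

(10, 6)


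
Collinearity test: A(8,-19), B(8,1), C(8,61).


8*(1-61) + 8*(61+ 19) + 8*(-19-1)
= -480 + 640 - 160 = 0

Yes, collinear (determinant = 0)


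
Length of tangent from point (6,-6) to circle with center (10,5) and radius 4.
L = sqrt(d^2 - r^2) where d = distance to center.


d = sqrt((6-10)^2 + (-6-5)^2) = sqrt(16+121) = 11.7047
L = sqrt(137.0000 - 16) = sqrt(121.0000) = 11.0000

11.0000


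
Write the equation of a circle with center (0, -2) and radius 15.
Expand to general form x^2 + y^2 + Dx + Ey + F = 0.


(x-0)^2 + (y+ 2)^2 = 15^2
D = -2h = 0, E = -2k = 4
F = h^2+k^2-r^2 = 0+4-225 = -221

x^2 + y^2 + 4y - 221 = 0


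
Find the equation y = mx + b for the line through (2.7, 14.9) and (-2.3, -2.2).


m = (-17.1)/(-5.0) = 3.4200
b = y1 - m*x1 = 14.9 - (-17.1*2.7)/(-5.0) = 14.9 - 9.2340 = 5.6660

y = 3.4200x + 5.6660


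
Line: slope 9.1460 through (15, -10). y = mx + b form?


y + 10 = 9.1460(x - 15)
y = 9.1460x - 10 - 9.1460*15
y = 9.1460x - 147.1900

y = 9.1460x - 147.1900


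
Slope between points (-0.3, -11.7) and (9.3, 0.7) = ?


dy = 0.7 + 11.7 = 12.4
dx = 9.3 + 0.3 = 9.6
m = 12.4/9.6 = 1.2917

m = 1.2917


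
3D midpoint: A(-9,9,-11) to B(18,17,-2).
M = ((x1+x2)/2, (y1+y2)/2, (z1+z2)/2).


Mx = (-9+18)/2 = 4.5000
My = (9+17)/2 = 13.0000
Mz = (-11- 2)/2 = -6.5000

M = (4.5000, 13.0000, -6.5000)


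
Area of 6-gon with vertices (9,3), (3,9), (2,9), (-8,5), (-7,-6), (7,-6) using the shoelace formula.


sum(xi*y_{i+1}) = 9*9 + 3*9 + 2*5 - 8*(-6) - 7*(-6) + 7*3 = 229
sum(yi*x_{i+1}) = 3*3 + 9*2 + 9*(-8) + 5*(-7) - 6*7 - 6*9 = -176
Area = |229 + 176|/2 = 405/2 = 202.5000

202.5000 sq units


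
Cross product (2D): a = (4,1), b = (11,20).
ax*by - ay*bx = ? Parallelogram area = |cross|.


cross = 4*20 - 1*11 = 80 - 11 = 69
Parallelogram area = |69| = 69

cross = 69, parallelogram area = 69


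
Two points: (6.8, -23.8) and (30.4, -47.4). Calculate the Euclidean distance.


dx = 30.4 - 6.8 = 23.6
dy = -47.4 + 23.8 = -23.6
d = sqrt(556.96 + 556.96) = sqrt(1113.92) = 33.3754

33.3754


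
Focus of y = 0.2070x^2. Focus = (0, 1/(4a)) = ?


a = 0.2070
4a = 0.8280
focus = (0, 1/0.8280) = (0, 1.2077)

Focus = (0, 1.2077)


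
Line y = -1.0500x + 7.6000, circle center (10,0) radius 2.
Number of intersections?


Substitute y = -1.0500x + 7.6000: (x-10)^2 + (-1.0500x+7.6000-0)^2 = 4
Expand to Ax^2 + Bx + C = 0, where b-k = 7.6
A = 1+m^2 = 2.1025
B = 2(m(b-k) - h) = 2(-1.0500*7.6 - 10) = -35.96
C = h^2 + (b-k)^2 - r^2 = 100 + 57.76 - 4 = 153.76
disc = B^2-4AC = 1293.1216 - 1293.1216 = 0
disc = 0

1 intersection point (tangent)


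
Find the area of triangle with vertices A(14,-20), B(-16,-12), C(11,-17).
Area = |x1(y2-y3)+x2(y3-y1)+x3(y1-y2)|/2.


14*(-12+ 17) = 70
-16*(-17+ 20) = -48
11*(-20+ 12) = -88
sum = -66
Area = |-66|/2 = 33.0000

33.0000 sq units


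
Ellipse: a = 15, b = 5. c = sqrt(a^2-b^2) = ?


c^2 = 15^2 - 5^2 = 225 - 25 = 200
c = sqrt(200) = 14.1421

c = 14.1421


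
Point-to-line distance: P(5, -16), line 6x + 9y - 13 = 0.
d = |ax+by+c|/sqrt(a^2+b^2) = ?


|6*5 + 9*(-16) - 13| = |-127| = 127
sqrt(36 + 81) = sqrt(117) = 10.8167
d = 127/sqrt(117) = 11.7412

11.7412


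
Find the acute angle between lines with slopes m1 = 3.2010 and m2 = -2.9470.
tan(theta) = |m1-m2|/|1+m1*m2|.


m1-m2 = 6.148
1+m1*m2 = -8.433347
tan(theta) = |6.148/(-8.433347)| = 0.729011
theta = arctan(|6.148/(-8.433347)|) = 36.0924 degrees (acute angle)

36.0924 degrees


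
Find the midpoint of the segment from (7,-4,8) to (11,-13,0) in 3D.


Mx = (7+11)/2 = 9.0000
My = (-4- 13)/2 = -8.5000
Mz = (8+0)/2 = 4.0000

M = (9.0000, -8.5000, 4.0000)


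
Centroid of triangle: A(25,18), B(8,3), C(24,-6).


Gx = (25+8+24)/3 = 57/3 = 19.0000
Gy = (18+3- 6)/3 = 15/3 = 5.0000

G = (19.0000, 5.0000)


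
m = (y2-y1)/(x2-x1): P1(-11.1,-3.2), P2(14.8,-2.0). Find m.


dy = -2.0 + 3.2 = 1.2
dx = 14.8 + 11.1 = 25.9
m = 1.2/25.9 = 0.0463

m = 0.0463


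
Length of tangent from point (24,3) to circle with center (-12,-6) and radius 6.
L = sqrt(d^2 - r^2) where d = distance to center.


d = sqrt((24+ 12)^2 + (3+ 6)^2) = sqrt(1296+81) = 37.1080
L = sqrt(1377.0000 - 36) = sqrt(1341.0000) = 36.6197

36.6197


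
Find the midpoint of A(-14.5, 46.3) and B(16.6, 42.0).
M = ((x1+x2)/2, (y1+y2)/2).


Mx = (-14.5 + 16.6)/2 = 2.1/2 = 1.0500
My = (46.3 + 42.0)/2 = 88.3/2 = 44.1500

(1.0500, 44.1500)


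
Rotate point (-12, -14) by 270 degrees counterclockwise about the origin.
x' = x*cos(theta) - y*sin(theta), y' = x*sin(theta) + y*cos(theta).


cos(270) = 0, sin(270) = -1
x' = -12*0 + 14*(-1) = -14
y' = -12*(-1) - 14*0 = 12

(-14, 12)


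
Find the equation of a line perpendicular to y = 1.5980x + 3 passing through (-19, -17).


Perpendicular slope = -1/m1 = -1/1.5980 = -0.6258
b2 = y0 - m2*x0 = -17 - 19/1.5980 = -17 - 11.8899 = -28.8899

y = -0.6258x - 28.8899


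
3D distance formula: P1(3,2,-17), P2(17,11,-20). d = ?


dx=14, dy=9, dz=-3
d = sqrt(196+81+9) = sqrt(286) = 16.9115

16.9115


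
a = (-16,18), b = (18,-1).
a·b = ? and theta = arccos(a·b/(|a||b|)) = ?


a·b = -16*18 + 18*(-1) = -288 - 18 = -306
|a| = sqrt(256+324) = 24.0832
|b| = sqrt(324+1) = 18.0278
cos(theta) = -306/(sqrt(580)*sqrt(325)) = -306/sqrt(188500) = -0.704800
theta = arccos(-306/sqrt(188500)) = 134.8134 degrees

a·b = -306, theta = 134.8134 deg


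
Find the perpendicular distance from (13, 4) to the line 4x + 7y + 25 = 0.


|4*13 + 7*4 + 25| = |105| = 105
sqrt(16 + 49) = sqrt(65) = 8.0623
d = 105/sqrt(65) = 13.0236

13.0236


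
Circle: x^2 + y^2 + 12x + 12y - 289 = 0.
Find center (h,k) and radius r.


h = -D/2 = -12/2 = -6
k = -E/2 = -12/2 = -6
r^2 = h^2 + k^2 - F = 36 + 36 + 289 = 361
r = 19

Center (-6, -6), radius = 19


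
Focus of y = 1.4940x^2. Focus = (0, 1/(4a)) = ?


a = 1.4940
4a = 5.9760
focus = (0, 1/5.9760) = (0, 0.1673)

Focus = (0, 0.1673)


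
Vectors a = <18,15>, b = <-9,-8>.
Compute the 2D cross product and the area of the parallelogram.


cross = 18*(-8) - 15*(-9) = -144 + 135 = -9
Parallelogram area = |-9| = 9

cross = -9, parallelogram area = 9


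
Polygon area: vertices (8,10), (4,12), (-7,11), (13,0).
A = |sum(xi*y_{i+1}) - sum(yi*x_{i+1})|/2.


sum(xi*y_{i+1}) = 8*12 + 4*11 - 7*0 + 13*10 = 270
sum(yi*x_{i+1}) = 10*4 + 12*(-7) + 11*13 + 0*8 = 99
Area = |270 - 99|/2 = 171/2 = 85.5000

85.5000 sq units


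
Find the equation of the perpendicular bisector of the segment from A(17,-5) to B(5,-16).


Midpoint = (11, -10.5)
Slope of AB = dy/dx = -11/(-12) = 0.9167
Perp slope = -dx/dy = -12/11 = -1.0909
b = My - (perp slope)*Mx = -10.5 + (-12*11)/(-11) = -10.5 + 12.0000 = 1.5000

y = -1.0909x + 1.5000


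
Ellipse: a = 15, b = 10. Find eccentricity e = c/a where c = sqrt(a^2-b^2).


c = sqrt(225-100) = sqrt(125) = 11.1803
e = c/a = sqrt(125)/15 = 0.7454

e = 0.7454


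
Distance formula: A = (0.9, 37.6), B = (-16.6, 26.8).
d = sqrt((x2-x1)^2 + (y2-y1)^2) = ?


dx = -16.6 - 0.9 = -17.5
dy = 26.8 - 37.6 = -10.8
d = sqrt(306.25 + 116.64) = sqrt(422.89) = 20.5643

20.5643


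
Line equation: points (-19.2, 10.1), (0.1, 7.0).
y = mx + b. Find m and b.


m = (-3.1)/(19.3) = -0.1606
b = y1 - m*x1 = 10.1 - (-3.1*(-19.2))/(19.3) = 10.1 - 3.0839 = 7.0161

y = -0.1606x + 7.0161


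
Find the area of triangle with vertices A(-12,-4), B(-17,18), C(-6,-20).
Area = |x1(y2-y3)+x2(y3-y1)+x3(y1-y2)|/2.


-12*(18+ 20) = -456
-17*(-20+ 4) = 272
-6*(-4-18) = 132
sum = -52
Area = |-52|/2 = 26.0000

26.0000 sq units


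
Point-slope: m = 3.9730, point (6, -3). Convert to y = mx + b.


y + 3 = 3.9730(x - 6)
y = 3.9730x - 3 - 3.9730*6
y = 3.9730x - 26.8380

y = 3.9730x - 26.8380


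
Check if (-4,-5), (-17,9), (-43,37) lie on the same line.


-4*(9-37) - 17*(37+ 5) - 43*(-5-9)
= 112 - 714 + 602 = 0

Yes, collinear (determinant = 0)


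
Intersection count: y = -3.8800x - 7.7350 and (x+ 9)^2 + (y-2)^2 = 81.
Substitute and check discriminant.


Substitute y = -3.8800x - 7.7350: (x+ 9)^2 + (-3.8800x- 7.7350-2)^2 = 81
Expand to Ax^2 + Bx + C = 0, where b-k = -9.735
A = 1+m^2 = 16.0544
B = 2(m(b-k) - h) = 2(-3.8800*(-9.735) + 9) = 93.5436
C = h^2 + (b-k)^2 - r^2 = 81 + 94.770225 - 81 = 94.770225
disc = B^2-4AC = 8750.4051 - 6085.9164 = 2664.4887
disc > 0

2 intersection points


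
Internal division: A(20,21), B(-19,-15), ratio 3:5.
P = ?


Px = (3*(-19) + 5*20)/8 = 43/8 = 5.3750
Py = (3*(-15) + 5*21)/8 = 60/8 = 7.5000

P = (5.3750, 7.5000)


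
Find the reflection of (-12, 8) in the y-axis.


Reflection rule for y-axis: (-x, y)
(-12, 8) -> (12, 8)

(12, 8)


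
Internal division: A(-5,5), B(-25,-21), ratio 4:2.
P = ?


Px = (4*(-25) + 2*(-5))/6 = -110/6 = -18.3333
Py = (4*(-21) + 2*5)/6 = -74/6 = -12.3333

P = (-18.3333, -12.3333)


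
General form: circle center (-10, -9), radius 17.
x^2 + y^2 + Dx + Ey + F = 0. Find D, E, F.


(x+ 10)^2 + (y+ 9)^2 = 17^2
D = -2h = 20, E = -2k = 18
F = h^2+k^2-r^2 = 100+81-289 = -108

D = 20, E = 18, F = -108


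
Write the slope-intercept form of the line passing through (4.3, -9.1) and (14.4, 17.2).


m = (26.3)/(10.1) = 2.6040
b = y1 - m*x1 = -9.1 - (26.3*4.3)/(10.1) = -9.1 - 11.1970 = -20.2970

y = 2.6040x - 20.2970


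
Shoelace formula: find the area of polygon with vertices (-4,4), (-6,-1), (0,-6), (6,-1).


sum(xi*y_{i+1}) = -4*(-1) - 6*(-6) + 0*(-1) + 6*4 = 64
sum(yi*x_{i+1}) = 4*(-6) - 1*0 - 6*6 - 1*(-4) = -56
Area = |64 + 56|/2 = 120/2 = 60.0000

60.0000 sq units


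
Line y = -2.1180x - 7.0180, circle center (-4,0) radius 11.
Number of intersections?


Substitute y = -2.1180x - 7.0180: (x+ 4)^2 + (-2.1180x- 7.0180-0)^2 = 121
Expand to Ax^2 + Bx + C = 0, where b-k = -7.018
A = 1+m^2 = 5.485924
B = 2(m(b-k) - h) = 2(-2.1180*(-7.018) + 4) = 37.728248
C = h^2 + (b-k)^2 - r^2 = 16 + 49.252324 - 121 = -55.747676
disc = B^2-4AC = 1423.4207 + 1223.3101 = 2646.7308
disc > 0

2 intersection points


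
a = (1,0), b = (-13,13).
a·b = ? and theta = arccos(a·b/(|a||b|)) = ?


a·b = 1*(-13) + 0*13 = -13 + 0 = -13
|a| = sqrt(1+0) = 1.0000
|b| = sqrt(169+169) = 18.3848
cos(theta) = -13/(sqrt(1)*sqrt(338)) = -13/sqrt(338) = -0.707107
theta = arccos(-13/sqrt(338)) = 135.0000 degrees

a·b = -13, theta = 135.0000 deg


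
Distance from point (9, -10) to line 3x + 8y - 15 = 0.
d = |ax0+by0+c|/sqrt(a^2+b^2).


|3*9 + 8*(-10) - 15| = |-68| = 68
sqrt(9 + 64) = sqrt(73) = 8.5440
d = 68/sqrt(73) = 7.9588

7.9588


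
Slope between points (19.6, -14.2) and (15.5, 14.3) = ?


dy = 14.3 + 14.2 = 28.5
dx = 15.5 - 19.6 = -4.1
m = 28.5/(-4.1) = -6.9512

m = -6.9512


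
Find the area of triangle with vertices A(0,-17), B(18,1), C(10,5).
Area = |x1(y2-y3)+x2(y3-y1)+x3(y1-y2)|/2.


0*(1-5) = 0
18*(5+ 17) = 396
10*(-17-1) = -180
sum = 216
Area = |216|/2 = 108.0000

108.0000 sq units


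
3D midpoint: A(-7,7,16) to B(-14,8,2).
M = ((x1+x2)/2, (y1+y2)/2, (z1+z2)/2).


Mx = (-7- 14)/2 = -10.5000
My = (7+8)/2 = 7.5000
Mz = (16+2)/2 = 9.0000

M = (-10.5000, 7.5000, 9.0000)


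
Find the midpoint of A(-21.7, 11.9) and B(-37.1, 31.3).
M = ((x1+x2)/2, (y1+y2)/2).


Mx = (-21.7 - 37.1)/2 = -58.8/2 = -29.4000
My = (11.9 + 31.3)/2 = 43.2/2 = 21.6000

(-29.4000, 21.6000)


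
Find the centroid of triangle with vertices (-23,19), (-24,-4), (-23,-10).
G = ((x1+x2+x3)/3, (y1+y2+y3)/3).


Gx = (-23- 24- 23)/3 = -70/3 = -23.3333
Gy = (19- 4- 10)/3 = 5/3 = 1.6667

G = (-23.3333, 1.6667)


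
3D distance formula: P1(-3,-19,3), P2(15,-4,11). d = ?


dx=18, dy=15, dz=8
d = sqrt(324+225+64) = sqrt(613) = 24.7588

24.7588


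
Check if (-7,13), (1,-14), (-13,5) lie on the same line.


-7*(-14-5) + 1*(5-13) - 13*(13+ 14)
= 133 - 8 - 351 = -226

No, not collinear (determinant = -226)


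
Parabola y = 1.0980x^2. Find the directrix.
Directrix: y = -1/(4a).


a = 1.0980
1/(4a) = 0.2277
directrix: y = -0.2277 = -0.2277

y = -0.2277


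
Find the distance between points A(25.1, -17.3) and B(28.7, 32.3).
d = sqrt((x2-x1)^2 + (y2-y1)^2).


dx = 28.7 - 25.1 = 3.6
dy = 32.3 + 17.3 = 49.6
d = sqrt(12.96 + 2460.16) = sqrt(2473.12) = 49.7305

49.7305


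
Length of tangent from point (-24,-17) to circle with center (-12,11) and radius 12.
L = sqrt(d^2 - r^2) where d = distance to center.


d = sqrt((-24+ 12)^2 + (-17-11)^2) = sqrt(144+784) = 30.4631
L = sqrt(928.0000 - 144) = sqrt(784.0000) = 28.0000

28.0000


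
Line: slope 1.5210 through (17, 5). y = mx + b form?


y - 5 = 1.5210(x - 17)
y = 1.5210x + 5 - 1.5210*17
y = 1.5210x - 20.8570

y = 1.5210x - 20.8570


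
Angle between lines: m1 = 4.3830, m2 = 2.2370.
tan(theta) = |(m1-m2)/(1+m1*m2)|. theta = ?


m1-m2 = 2.146
1+m1*m2 = 10.804771
tan(theta) = |2.146/10.804771| = 0.198616
theta = arctan(|2.146/10.804771|) = 11.2337 degrees (acute angle)

11.2337 degrees


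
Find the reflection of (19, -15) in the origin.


Reflection rule for origin: (-x, -y)
(19, -15) -> (-19, 15)

(-19, 15)


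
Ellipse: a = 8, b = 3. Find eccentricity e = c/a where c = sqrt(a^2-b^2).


c = sqrt(64-9) = sqrt(55) = 7.4162
e = c/a = sqrt(55)/8 = 0.9270

e = 0.9270


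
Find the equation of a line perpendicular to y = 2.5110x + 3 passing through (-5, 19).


Perpendicular slope = -1/m1 = -1/2.5110 = -0.3982
b2 = y0 - m2*x0 = 19 - 5/2.5110 = 19 - 1.9912 = 17.0088

y = -0.3982x + 17.0088


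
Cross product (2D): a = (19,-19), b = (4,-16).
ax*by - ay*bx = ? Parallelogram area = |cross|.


cross = 19*(-16) + 19*4 = -304 + 76 = -228
Parallelogram area = |-228| = 228

cross = -228, parallelogram area = 228


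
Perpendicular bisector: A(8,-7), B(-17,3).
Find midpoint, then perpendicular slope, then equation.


Midpoint = (-4.5, -2)
Slope of AB = dy/dx = 10/(-25) = -0.4000
Perp slope = -dx/dy = 25/10 = 2.5000
b = My - (perp slope)*Mx = -2 + (-25*(-4.5))/10 = -2 + 11.2500 = 9.2500

y = 2.5000x + 9.2500


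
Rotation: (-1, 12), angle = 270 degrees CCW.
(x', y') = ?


cos(270) = 0, sin(270) = -1
x' = -1*0 - 12*(-1) = 12
y' = -1*(-1) + 12*0 = 1

(12, 1)


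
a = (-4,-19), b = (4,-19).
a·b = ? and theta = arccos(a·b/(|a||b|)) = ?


a·b = -4*4 - 19*(-19) = -16 + 361 = 345
|a| = sqrt(16+361) = 19.4165
|b| = sqrt(16+361) = 19.4165
cos(theta) = 345/(sqrt(377)*sqrt(377)) = 345/sqrt(142129) = 0.915119
theta = arccos(345/sqrt(142129)) = 23.7773 degrees

a·b = 345, theta = 23.7773 deg


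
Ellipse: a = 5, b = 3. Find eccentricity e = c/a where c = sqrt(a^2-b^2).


c = sqrt(25-9) = sqrt(16) = 4.0000
e = c/a = 4/5 = 0.8000

e = 0.8000


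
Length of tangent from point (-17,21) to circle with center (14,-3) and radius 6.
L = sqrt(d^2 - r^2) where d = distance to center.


d = sqrt((-17-14)^2 + (21+ 3)^2) = sqrt(961+576) = 39.2046
L = sqrt(1537.0000 - 36) = sqrt(1501.0000) = 38.7427

38.7427


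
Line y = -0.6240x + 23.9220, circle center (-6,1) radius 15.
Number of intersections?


Substitute y = -0.6240x + 23.9220: (x+ 6)^2 + (-0.6240x+23.9220-1)^2 = 225
Expand to Ax^2 + Bx + C = 0, where b-k = 22.922
A = 1+m^2 = 1.389376
B = 2(m(b-k) - h) = 2(-0.6240*22.922 + 6) = -16.606656
C = h^2 + (b-k)^2 - r^2 = 36 + 525.418084 - 225 = 336.418084
disc = B^2-4AC = 275.7810 - 1869.6448 = -1593.8638
disc < 0

0 intersection points


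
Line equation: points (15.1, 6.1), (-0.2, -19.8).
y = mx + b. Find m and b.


m = (-25.9)/(-15.3) = 1.6928
b = y1 - m*x1 = 6.1 - (-25.9*15.1)/(-15.3) = 6.1 - 25.5614 = -19.4614

y = 1.6928x - 19.4614


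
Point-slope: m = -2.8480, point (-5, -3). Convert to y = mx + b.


y + 3 = -2.8480(x + 5)
y = -2.8480x - 3 + 2.8480*(-5)
y = -2.8480x - 17.2400

y = -2.8480x - 17.2400


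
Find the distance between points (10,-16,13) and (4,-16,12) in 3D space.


dx=-6, dy=0, dz=-1
d = sqrt(36+0+1) = sqrt(37) = 6.0828

6.0828


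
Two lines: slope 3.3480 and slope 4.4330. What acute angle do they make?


m1-m2 = -1.085
1+m1*m2 = 15.841684
tan(theta) = |-1.085/15.841684| = 0.068490
theta = arctan(|-1.085/15.841684|) = 3.9181 degrees (acute angle)

3.9181 degrees


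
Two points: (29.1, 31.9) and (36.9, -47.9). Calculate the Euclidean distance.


dx = 36.9 - 29.1 = 7.8
dy = -47.9 - 31.9 = -79.8
d = sqrt(60.84 + 6368.04) = sqrt(6428.88) = 80.1803

80.1803


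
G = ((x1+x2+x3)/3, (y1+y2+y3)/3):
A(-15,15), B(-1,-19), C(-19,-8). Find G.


Gx = (-15- 1- 19)/3 = -35/3 = -11.6667
Gy = (15- 19- 8)/3 = -12/3 = -4.0000

G = (-11.6667, -4.0000)
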